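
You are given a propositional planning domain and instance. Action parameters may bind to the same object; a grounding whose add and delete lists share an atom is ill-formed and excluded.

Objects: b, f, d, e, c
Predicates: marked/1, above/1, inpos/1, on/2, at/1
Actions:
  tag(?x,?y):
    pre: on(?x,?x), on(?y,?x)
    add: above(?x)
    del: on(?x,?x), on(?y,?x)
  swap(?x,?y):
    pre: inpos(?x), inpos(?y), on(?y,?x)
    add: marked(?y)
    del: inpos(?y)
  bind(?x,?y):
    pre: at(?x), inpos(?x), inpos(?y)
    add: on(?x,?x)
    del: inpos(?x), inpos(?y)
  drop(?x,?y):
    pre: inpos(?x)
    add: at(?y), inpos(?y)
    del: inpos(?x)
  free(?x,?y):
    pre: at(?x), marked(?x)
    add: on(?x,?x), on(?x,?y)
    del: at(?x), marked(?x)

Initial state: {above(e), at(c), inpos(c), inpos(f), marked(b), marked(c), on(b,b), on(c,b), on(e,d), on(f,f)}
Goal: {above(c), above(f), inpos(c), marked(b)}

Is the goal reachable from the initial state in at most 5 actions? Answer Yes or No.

1. tag(f,f)  →  {above(e), above(f), at(c), inpos(c), inpos(f), marked(b), marked(c), on(b,b), on(c,b), on(e,d)}
2. free(c,b)  →  {above(e), above(f), inpos(c), inpos(f), marked(b), on(b,b), on(c,b), on(c,c), on(e,d)}
3. tag(c,c)  →  {above(c), above(e), above(f), inpos(c), inpos(f), marked(b), on(b,b), on(c,b), on(e,d)}
optimal plan length = 3; 3 ≤ 5

Yes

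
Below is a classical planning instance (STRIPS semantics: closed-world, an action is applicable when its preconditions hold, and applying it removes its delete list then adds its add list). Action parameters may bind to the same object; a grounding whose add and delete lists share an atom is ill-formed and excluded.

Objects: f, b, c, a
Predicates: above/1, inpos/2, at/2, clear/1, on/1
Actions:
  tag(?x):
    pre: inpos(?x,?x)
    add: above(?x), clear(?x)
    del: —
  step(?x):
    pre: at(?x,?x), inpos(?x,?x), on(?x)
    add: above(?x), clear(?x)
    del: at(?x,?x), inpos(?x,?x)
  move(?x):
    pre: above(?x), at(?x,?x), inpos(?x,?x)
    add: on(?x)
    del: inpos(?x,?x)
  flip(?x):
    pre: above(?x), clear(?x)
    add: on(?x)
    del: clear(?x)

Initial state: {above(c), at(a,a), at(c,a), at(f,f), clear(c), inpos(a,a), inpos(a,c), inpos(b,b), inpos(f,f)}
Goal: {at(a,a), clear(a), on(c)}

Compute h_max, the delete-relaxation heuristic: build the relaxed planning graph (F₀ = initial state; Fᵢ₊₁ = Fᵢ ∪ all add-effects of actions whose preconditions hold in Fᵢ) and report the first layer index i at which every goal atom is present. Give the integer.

1

F0 = init (9 atoms)
F1 = F0 ∪ {above(a), above(b), above(f), clear(a), clear(b), clear(f), on(c)}  (16 atoms)
goal ⊆ F1  ⇒  h_max = 1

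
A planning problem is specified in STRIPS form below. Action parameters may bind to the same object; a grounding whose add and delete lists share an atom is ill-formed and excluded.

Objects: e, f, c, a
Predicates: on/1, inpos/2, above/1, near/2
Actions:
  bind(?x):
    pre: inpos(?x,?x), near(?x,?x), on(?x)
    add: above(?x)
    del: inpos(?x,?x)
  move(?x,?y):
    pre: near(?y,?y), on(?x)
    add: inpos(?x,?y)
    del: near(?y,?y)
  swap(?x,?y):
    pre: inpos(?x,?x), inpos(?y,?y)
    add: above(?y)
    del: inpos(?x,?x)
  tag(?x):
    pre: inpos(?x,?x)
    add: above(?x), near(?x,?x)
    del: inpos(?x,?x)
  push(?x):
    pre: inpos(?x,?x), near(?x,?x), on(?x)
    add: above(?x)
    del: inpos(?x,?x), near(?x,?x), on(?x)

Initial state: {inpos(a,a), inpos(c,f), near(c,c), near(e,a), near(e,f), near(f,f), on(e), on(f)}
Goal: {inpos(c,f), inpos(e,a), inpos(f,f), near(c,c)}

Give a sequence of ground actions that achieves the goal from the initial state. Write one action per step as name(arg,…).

1. move(f,f)  →  {inpos(a,a), inpos(c,f), inpos(f,f), near(c,c), near(e,a), near(e,f), on(e), on(f)}
2. tag(a)  →  {above(a), inpos(c,f), inpos(f,f), near(a,a), near(c,c), near(e,a), near(e,f), on(e), on(f)}
3. move(e,a)  →  {above(a), inpos(c,f), inpos(e,a), inpos(f,f), near(c,c), near(e,a), near(e,f), on(e), on(f)}

move(f,f); tag(a); move(e,a)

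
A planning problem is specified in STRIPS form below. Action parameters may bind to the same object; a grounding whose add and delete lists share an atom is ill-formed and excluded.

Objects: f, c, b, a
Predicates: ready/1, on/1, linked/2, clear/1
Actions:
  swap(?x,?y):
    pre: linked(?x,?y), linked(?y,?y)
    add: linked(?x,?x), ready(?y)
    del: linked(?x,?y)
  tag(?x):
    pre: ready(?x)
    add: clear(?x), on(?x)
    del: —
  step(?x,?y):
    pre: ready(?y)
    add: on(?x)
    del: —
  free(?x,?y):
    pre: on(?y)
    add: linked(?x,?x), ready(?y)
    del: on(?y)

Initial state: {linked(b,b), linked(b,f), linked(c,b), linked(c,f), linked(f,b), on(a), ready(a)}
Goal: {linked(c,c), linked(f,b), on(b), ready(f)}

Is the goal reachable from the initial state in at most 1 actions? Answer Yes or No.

No

1. step(f,a)  →  {linked(b,b), linked(b,f), linked(c,b), linked(c,f), linked(f,b), on(a), on(f), ready(a)}
2. step(b,a)  →  {linked(b,b), linked(b,f), linked(c,b), linked(c,f), linked(f,b), on(a), on(b), on(f), ready(a)}
3. free(c,f)  →  {linked(b,b), linked(b,f), linked(c,b), linked(c,c), linked(c,f), linked(f,b), on(a), on(b), ready(a), ready(f)}
optimal plan length = 3; 3 > 1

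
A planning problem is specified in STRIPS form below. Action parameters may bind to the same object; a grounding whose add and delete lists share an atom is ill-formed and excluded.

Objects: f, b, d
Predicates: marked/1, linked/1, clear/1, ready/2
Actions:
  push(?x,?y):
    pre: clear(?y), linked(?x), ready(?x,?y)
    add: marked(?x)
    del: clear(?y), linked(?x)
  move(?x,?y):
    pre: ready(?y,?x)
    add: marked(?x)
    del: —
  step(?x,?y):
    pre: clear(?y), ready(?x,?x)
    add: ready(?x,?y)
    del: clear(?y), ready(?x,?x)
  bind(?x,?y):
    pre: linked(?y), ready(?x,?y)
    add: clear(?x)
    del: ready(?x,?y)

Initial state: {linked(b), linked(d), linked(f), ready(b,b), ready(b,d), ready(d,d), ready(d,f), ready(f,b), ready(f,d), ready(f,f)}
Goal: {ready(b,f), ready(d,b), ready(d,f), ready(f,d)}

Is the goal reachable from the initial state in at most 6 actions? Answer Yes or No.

1. bind(f,f)  →  {clear(f), linked(b), linked(d), linked(f), ready(b,b), ready(b,d), ready(d,d), ready(d,f), ready(f,b), ready(f,d)}
2. step(b,f)  →  {linked(b), linked(d), linked(f), ready(b,d), ready(b,f), ready(d,d), ready(d,f), ready(f,b), ready(f,d)}
3. bind(b,d)  →  {clear(b), linked(b), linked(d), linked(f), ready(b,f), ready(d,d), ready(d,f), ready(f,b), ready(f,d)}
4. step(d,b)  →  {linked(b), linked(d), linked(f), ready(b,f), ready(d,b), ready(d,f), ready(f,b), ready(f,d)}
optimal plan length = 4; 4 ≤ 6

Yes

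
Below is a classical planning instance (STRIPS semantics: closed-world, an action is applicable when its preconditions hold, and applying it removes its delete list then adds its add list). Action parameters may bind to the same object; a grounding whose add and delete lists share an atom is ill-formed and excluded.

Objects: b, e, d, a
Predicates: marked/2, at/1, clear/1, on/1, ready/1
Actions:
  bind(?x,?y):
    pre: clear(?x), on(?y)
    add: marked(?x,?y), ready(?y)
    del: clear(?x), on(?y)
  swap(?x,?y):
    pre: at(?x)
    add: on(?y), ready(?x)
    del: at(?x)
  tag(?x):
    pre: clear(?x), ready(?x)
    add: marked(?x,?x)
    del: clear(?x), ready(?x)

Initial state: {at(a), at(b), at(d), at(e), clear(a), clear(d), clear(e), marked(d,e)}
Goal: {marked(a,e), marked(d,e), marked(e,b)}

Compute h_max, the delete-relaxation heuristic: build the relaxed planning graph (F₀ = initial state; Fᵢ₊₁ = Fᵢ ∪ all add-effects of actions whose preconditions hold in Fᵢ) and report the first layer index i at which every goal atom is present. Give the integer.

F0 = init (8 atoms)
F1 = F0 ∪ {on(a), on(b), on(d), on(e), ready(a), ready(b), ready(d), ready(e)}  (16 atoms)
F2 = F1 ∪ {marked(a,a), marked(a,b), marked(a,d), marked(a,e), marked(d,a), marked(d,b), marked(d,d), marked(e,a), marked(e,b), marked(e,d), marked(e,e)}  (27 atoms)
goal ⊆ F2  ⇒  h_max = 2

2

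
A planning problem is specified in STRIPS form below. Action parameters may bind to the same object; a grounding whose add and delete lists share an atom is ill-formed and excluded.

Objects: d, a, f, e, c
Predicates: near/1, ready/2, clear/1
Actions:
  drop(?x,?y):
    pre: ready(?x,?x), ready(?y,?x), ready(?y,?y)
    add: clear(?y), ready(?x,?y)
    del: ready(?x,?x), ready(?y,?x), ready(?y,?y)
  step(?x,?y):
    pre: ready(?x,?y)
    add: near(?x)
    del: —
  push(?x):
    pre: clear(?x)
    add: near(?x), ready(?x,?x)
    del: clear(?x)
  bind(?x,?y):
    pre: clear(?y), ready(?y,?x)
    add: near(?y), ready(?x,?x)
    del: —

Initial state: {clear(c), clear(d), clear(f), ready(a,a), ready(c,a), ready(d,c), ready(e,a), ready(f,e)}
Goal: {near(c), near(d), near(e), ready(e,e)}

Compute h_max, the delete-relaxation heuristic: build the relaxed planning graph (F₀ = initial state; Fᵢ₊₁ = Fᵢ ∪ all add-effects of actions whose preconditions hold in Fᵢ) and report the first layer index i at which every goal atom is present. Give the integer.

F0 = init (8 atoms)
F1 = F0 ∪ {near(a), near(c), near(d), near(e), near(f), ready(c,c), ready(d,d), ready(e,e), ready(f,f)}  (17 atoms)
goal ⊆ F1  ⇒  h_max = 1

1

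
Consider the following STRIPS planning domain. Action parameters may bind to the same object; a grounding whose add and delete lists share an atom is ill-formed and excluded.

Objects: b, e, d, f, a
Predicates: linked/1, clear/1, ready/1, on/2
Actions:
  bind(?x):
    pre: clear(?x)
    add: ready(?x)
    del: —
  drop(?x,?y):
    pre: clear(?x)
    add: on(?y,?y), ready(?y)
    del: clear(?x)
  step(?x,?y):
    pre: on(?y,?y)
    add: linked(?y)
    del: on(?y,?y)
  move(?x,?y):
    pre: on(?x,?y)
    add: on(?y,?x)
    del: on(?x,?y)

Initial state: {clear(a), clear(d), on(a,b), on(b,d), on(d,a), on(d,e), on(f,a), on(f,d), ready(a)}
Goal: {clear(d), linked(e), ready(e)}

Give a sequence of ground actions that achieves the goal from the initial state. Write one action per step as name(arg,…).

drop(a,e); step(b,e)

1. drop(a,e)  →  {clear(d), on(a,b), on(b,d), on(d,a), on(d,e), on(e,e), on(f,a), on(f,d), ready(a), ready(e)}
2. step(b,e)  →  {clear(d), linked(e), on(a,b), on(b,d), on(d,a), on(d,e), on(f,a), on(f,d), ready(a), ready(e)}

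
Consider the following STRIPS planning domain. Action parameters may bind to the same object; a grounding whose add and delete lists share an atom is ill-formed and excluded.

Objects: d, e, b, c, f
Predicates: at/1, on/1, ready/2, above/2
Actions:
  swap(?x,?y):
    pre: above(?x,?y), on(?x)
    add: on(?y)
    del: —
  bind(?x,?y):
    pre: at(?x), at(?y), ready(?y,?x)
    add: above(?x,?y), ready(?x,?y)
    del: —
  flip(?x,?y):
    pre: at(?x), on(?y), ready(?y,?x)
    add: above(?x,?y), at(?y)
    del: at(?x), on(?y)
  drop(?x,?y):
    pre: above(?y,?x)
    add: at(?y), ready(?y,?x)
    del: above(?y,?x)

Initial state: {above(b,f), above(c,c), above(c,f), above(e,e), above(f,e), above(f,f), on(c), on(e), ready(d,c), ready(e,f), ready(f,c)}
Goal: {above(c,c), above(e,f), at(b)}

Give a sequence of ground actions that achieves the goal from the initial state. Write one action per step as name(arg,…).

1. drop(e,e)  →  {above(b,f), above(c,c), above(c,f), above(f,e), above(f,f), at(e), on(c), on(e), ready(d,c), ready(e,e), ready(e,f), ready(f,c)}
2. drop(e,f)  →  {above(b,f), above(c,c), above(c,f), above(f,f), at(e), at(f), on(c), on(e), ready(d,c), ready(e,e), ready(e,f), ready(f,c), ready(f,e)}
3. bind(e,f)  →  {above(b,f), above(c,c), above(c,f), above(e,f), above(f,f), at(e), at(f), on(c), on(e), ready(d,c), ready(e,e), ready(e,f), ready(f,c), ready(f,e)}
4. drop(f,b)  →  {above(c,c), above(c,f), above(e,f), above(f,f), at(b), at(e), at(f), on(c), on(e), ready(b,f), ready(d,c), ready(e,e), ready(e,f), ready(f,c), ready(f,e)}

drop(e,e); drop(e,f); bind(e,f); drop(f,b)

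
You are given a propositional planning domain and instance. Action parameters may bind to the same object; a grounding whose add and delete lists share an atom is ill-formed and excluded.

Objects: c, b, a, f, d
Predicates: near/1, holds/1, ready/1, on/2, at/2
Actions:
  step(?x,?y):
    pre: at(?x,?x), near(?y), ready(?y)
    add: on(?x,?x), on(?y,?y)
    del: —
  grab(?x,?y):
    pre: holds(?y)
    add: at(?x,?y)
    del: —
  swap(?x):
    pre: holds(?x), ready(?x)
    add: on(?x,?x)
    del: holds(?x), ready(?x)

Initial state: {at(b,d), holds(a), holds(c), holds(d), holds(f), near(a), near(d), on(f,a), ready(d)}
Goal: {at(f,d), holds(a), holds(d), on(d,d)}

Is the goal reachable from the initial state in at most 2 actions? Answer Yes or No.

No

1. grab(c,c)  →  {at(b,d), at(c,c), holds(a), holds(c), holds(d), holds(f), near(a), near(d), on(f,a), ready(d)}
2. step(c,d)  →  {at(b,d), at(c,c), holds(a), holds(c), holds(d), holds(f), near(a), near(d), on(c,c), on(d,d), on(f,a), ready(d)}
3. grab(f,d)  →  {at(b,d), at(c,c), at(f,d), holds(a), holds(c), holds(d), holds(f), near(a), near(d), on(c,c), on(d,d), on(f,a), ready(d)}
optimal plan length = 3; 3 > 2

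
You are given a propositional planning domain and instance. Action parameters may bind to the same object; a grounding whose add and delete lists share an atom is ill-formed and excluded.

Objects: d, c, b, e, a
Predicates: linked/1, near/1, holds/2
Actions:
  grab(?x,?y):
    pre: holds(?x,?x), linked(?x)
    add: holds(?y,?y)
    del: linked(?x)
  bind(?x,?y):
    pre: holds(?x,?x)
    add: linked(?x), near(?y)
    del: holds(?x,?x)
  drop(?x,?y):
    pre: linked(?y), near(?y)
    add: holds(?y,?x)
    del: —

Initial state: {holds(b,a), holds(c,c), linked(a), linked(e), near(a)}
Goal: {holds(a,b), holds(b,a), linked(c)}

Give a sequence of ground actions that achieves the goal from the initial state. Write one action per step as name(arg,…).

1. bind(c,d)  →  {holds(b,a), linked(a), linked(c), linked(e), near(a), near(d)}
2. drop(b,a)  →  {holds(a,b), holds(b,a), linked(a), linked(c), linked(e), near(a), near(d)}

bind(c,d); drop(b,a)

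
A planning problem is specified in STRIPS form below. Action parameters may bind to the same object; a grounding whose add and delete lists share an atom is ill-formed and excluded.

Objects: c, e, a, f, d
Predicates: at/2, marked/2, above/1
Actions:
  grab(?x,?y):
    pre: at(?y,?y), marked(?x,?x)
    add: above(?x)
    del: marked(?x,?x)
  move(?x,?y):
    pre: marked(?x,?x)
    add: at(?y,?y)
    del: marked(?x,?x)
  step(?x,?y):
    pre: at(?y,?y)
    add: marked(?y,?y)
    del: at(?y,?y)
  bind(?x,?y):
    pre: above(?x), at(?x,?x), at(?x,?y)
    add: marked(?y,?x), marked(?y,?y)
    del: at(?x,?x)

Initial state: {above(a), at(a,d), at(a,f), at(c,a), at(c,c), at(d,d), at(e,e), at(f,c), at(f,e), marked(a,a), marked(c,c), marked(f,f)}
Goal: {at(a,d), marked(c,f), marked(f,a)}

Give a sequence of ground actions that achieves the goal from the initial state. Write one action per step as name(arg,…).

grab(f,c); move(c,a); move(a,f); bind(a,f); bind(f,c)

1. grab(f,c)  →  {above(a), above(f), at(a,d), at(a,f), at(c,a), at(c,c), at(d,d), at(e,e), at(f,c), at(f,e), marked(a,a), marked(c,c)}
2. move(c,a)  →  {above(a), above(f), at(a,a), at(a,d), at(a,f), at(c,a), at(c,c), at(d,d), at(e,e), at(f,c), at(f,e), marked(a,a)}
3. move(a,f)  →  {above(a), above(f), at(a,a), at(a,d), at(a,f), at(c,a), at(c,c), at(d,d), at(e,e), at(f,c), at(f,e), at(f,f)}
4. bind(a,f)  →  {above(a), above(f), at(a,d), at(a,f), at(c,a), at(c,c), at(d,d), at(e,e), at(f,c), at(f,e), at(f,f), marked(f,a), marked(f,f)}
5. bind(f,c)  →  {above(a), above(f), at(a,d), at(a,f), at(c,a), at(c,c), at(d,d), at(e,e), at(f,c), at(f,e), marked(c,c), marked(c,f), marked(f,a), marked(f,f)}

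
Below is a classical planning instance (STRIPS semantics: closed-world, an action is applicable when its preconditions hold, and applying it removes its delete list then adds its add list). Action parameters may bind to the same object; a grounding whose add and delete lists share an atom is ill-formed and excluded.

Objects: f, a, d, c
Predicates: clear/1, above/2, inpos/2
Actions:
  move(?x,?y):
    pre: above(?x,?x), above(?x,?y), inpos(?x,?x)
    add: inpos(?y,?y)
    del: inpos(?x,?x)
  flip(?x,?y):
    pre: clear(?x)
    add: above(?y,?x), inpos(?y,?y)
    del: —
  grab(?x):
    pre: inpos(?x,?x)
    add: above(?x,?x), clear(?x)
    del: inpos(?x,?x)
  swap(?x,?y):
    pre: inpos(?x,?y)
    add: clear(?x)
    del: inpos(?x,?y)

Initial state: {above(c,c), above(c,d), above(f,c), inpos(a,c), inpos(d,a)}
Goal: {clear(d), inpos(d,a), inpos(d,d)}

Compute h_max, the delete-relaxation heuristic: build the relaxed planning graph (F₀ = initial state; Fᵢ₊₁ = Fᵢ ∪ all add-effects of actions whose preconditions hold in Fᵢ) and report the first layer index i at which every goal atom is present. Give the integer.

F0 = init (5 atoms)
F1 = F0 ∪ {clear(a), clear(d)}  (7 atoms)
F2 = F1 ∪ {above(a,a), above(a,d), above(c,a), above(d,a), above(d,d), above(f,a), above(f,d), inpos(a,a), inpos(c,c), inpos(d,d), inpos(f,f)}  (18 atoms)
goal ⊆ F2  ⇒  h_max = 2

2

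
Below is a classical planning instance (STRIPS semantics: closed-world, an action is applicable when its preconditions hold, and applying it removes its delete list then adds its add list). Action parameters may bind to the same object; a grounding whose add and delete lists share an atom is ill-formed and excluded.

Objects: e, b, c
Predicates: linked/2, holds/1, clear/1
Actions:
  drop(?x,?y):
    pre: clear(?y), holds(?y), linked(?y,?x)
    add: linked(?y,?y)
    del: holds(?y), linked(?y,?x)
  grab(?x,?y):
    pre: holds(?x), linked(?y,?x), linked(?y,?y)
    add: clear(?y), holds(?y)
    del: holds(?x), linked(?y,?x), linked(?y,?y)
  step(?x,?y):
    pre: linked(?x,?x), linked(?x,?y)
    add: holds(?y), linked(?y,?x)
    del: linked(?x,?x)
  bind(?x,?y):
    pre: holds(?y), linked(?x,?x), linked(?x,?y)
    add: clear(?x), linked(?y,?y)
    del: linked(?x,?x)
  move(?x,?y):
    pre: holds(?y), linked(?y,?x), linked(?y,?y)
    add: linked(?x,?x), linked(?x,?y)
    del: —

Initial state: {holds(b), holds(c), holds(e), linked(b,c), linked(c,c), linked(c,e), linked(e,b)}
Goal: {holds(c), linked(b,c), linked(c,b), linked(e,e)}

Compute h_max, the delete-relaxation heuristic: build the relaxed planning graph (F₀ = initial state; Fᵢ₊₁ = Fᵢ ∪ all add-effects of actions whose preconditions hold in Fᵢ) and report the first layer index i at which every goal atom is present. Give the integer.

3

F0 = init (7 atoms)
F1 = F0 ∪ {clear(c), linked(e,c), linked(e,e)}  (10 atoms)
F2 = F1 ∪ {clear(e), linked(b,b), linked(b,e)}  (13 atoms)
F3 = F2 ∪ {clear(b), linked(c,b)}  (15 atoms)
goal ⊆ F3  ⇒  h_max = 3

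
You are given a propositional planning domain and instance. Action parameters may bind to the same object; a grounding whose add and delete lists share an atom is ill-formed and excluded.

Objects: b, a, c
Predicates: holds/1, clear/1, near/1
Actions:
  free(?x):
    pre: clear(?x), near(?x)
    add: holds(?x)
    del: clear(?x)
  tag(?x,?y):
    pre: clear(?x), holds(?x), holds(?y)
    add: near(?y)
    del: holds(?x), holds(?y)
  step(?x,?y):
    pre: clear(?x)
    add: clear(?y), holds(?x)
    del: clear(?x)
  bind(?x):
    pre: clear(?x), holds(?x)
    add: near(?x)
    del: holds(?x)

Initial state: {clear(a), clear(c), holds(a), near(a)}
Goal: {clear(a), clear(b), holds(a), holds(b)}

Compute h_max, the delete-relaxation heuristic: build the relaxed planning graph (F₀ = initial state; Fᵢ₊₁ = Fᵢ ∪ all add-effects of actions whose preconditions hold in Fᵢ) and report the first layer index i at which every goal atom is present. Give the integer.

2

F0 = init (4 atoms)
F1 = F0 ∪ {clear(b), holds(c)}  (6 atoms)
F2 = F1 ∪ {holds(b), near(c)}  (8 atoms)
goal ⊆ F2  ⇒  h_max = 2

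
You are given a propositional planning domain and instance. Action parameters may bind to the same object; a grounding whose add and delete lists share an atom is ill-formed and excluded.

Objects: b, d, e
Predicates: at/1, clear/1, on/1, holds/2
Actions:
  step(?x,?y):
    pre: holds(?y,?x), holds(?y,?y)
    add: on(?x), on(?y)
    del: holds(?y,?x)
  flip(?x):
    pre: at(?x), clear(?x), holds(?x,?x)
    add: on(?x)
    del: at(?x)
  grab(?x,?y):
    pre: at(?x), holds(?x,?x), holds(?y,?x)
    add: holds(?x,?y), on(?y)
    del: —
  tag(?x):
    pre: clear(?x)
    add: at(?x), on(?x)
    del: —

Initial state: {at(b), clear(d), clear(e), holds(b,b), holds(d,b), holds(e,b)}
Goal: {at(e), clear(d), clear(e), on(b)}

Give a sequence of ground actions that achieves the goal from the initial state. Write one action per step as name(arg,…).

step(b,b); tag(e)

1. step(b,b)  →  {at(b), clear(d), clear(e), holds(d,b), holds(e,b), on(b)}
2. tag(e)  →  {at(b), at(e), clear(d), clear(e), holds(d,b), holds(e,b), on(b), on(e)}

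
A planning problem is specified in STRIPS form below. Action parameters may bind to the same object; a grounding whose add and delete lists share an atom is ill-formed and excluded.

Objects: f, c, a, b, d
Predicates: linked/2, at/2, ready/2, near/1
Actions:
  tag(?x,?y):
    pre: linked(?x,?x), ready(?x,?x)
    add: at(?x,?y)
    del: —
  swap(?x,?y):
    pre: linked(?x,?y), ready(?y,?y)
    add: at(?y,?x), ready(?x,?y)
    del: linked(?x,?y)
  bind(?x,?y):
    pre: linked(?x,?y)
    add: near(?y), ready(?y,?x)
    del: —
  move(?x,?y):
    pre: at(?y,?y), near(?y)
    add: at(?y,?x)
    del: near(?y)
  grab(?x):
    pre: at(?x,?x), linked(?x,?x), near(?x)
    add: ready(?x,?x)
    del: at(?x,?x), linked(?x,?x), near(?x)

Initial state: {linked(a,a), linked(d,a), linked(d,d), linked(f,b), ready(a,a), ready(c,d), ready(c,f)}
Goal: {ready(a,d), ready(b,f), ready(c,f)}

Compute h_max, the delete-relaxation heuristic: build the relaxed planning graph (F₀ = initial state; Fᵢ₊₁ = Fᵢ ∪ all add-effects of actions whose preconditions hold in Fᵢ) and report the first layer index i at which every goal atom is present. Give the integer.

1

F0 = init (7 atoms)
F1 = F0 ∪ {at(a,a), at(a,b), at(a,c), at(a,d), at(a,f), near(a), near(b), near(d), ready(a,d), ready(b,f), ready(d,a), ready(d,d)}  (19 atoms)
goal ⊆ F1  ⇒  h_max = 1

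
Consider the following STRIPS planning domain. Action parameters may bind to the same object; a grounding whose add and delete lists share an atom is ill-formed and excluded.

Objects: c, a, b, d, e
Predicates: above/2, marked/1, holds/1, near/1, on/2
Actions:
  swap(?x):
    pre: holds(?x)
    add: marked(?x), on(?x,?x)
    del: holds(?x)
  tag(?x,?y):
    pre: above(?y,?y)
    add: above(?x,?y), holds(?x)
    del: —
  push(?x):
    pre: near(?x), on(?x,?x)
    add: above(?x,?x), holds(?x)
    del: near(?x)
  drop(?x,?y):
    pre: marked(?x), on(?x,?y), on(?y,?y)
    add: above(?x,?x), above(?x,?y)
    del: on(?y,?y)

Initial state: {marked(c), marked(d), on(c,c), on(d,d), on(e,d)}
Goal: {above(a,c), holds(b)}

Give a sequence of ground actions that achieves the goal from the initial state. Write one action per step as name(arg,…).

1. drop(c,c)  →  {above(c,c), marked(c), marked(d), on(d,d), on(e,d)}
2. tag(a,c)  →  {above(a,c), above(c,c), holds(a), marked(c), marked(d), on(d,d), on(e,d)}
3. tag(b,c)  →  {above(a,c), above(b,c), above(c,c), holds(a), holds(b), marked(c), marked(d), on(d,d), on(e,d)}

drop(c,c); tag(a,c); tag(b,c)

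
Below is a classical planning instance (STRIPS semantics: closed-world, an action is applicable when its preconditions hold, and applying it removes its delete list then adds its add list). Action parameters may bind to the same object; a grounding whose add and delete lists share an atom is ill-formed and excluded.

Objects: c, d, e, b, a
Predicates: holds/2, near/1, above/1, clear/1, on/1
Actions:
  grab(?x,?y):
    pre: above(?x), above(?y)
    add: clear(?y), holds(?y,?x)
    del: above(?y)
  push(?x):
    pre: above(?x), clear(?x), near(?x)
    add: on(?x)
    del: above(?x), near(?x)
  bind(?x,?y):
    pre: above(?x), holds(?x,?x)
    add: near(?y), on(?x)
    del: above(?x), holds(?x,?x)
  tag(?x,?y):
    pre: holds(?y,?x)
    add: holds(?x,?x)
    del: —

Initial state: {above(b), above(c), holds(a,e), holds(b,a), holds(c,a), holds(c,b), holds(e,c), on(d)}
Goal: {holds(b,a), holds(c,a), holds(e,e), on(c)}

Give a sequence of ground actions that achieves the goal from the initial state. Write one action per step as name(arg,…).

1. tag(c,e)  →  {above(b), above(c), holds(a,e), holds(b,a), holds(c,a), holds(c,b), holds(c,c), holds(e,c), on(d)}
2. bind(c,c)  →  {above(b), holds(a,e), holds(b,a), holds(c,a), holds(c,b), holds(e,c), near(c), on(c), on(d)}
3. tag(e,a)  →  {above(b), holds(a,e), holds(b,a), holds(c,a), holds(c,b), holds(e,c), holds(e,e), near(c), on(c), on(d)}

tag(c,e); bind(c,c); tag(e,a)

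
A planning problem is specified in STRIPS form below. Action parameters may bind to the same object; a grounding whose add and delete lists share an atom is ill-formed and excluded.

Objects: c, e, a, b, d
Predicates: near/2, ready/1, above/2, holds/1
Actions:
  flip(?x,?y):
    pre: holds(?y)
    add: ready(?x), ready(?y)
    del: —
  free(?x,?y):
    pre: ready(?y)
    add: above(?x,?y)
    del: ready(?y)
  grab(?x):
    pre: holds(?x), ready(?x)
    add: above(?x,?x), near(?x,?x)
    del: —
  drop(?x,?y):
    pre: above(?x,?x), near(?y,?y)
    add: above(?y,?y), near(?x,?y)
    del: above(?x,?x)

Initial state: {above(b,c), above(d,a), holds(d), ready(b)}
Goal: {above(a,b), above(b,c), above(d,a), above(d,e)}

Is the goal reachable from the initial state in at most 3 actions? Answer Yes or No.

1. flip(e,d)  →  {above(b,c), above(d,a), holds(d), ready(b), ready(d), ready(e)}
2. free(a,b)  →  {above(a,b), above(b,c), above(d,a), holds(d), ready(d), ready(e)}
3. free(d,e)  →  {above(a,b), above(b,c), above(d,a), above(d,e), holds(d), ready(d)}
optimal plan length = 3; 3 ≤ 3

Yes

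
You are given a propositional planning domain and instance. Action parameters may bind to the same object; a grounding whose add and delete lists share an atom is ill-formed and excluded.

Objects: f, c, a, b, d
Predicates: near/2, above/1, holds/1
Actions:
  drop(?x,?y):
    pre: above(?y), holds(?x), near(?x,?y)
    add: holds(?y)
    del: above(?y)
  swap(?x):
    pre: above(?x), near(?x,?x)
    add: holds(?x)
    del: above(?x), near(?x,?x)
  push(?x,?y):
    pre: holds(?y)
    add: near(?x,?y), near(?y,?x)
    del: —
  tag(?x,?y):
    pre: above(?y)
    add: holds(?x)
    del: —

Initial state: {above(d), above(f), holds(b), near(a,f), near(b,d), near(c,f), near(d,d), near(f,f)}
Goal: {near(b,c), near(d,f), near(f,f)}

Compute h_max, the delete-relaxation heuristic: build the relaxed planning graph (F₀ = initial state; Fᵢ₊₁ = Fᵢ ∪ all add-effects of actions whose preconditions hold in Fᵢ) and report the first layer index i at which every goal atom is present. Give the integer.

F0 = init (8 atoms)
F1 = F0 ∪ {holds(a), holds(c), holds(d), holds(f), near(a,b), near(b,a), near(b,b), near(b,c), near(b,f), near(c,b), near(d,b), near(f,b)}  (20 atoms)
F2 = F1 ∪ {near(a,a), near(a,c), near(a,d), near(c,a), near(c,c), near(c,d), near(d,a), near(d,c), near(d,f), near(f,a), near(f,c), near(f,d)}  (32 atoms)
goal ⊆ F2  ⇒  h_max = 2

2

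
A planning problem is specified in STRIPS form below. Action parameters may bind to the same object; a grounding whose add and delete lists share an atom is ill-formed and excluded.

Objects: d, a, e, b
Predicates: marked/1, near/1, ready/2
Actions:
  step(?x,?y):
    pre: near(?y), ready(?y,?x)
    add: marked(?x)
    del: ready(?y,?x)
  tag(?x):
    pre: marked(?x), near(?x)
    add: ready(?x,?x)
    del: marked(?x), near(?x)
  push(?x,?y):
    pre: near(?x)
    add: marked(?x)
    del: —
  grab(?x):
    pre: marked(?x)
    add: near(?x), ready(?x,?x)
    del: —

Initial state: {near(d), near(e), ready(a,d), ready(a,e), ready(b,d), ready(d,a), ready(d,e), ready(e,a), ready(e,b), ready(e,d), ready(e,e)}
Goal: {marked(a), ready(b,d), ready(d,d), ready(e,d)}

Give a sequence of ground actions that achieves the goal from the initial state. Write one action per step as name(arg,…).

1. step(a,d)  →  {marked(a), near(d), near(e), ready(a,d), ready(a,e), ready(b,d), ready(d,e), ready(e,a), ready(e,b), ready(e,d), ready(e,e)}
2. push(d,d)  →  {marked(a), marked(d), near(d), near(e), ready(a,d), ready(a,e), ready(b,d), ready(d,e), ready(e,a), ready(e,b), ready(e,d), ready(e,e)}
3. tag(d)  →  {marked(a), near(e), ready(a,d), ready(a,e), ready(b,d), ready(d,d), ready(d,e), ready(e,a), ready(e,b), ready(e,d), ready(e,e)}

step(a,d); push(d,d); tag(d)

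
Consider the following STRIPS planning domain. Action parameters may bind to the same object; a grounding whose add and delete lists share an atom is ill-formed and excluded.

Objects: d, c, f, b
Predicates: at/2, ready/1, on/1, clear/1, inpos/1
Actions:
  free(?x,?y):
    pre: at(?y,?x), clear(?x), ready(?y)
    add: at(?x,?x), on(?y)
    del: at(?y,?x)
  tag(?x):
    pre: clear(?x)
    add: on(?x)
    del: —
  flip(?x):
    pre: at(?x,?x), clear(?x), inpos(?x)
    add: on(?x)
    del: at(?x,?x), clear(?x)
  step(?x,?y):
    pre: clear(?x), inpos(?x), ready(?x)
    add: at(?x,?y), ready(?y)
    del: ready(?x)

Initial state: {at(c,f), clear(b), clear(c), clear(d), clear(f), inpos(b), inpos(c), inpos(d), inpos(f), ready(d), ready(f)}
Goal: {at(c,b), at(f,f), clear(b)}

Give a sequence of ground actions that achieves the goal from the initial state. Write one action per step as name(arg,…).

step(d,c); free(f,c); step(c,b)

1. step(d,c)  →  {at(c,f), at(d,c), clear(b), clear(c), clear(d), clear(f), inpos(b), inpos(c), inpos(d), inpos(f), ready(c), ready(f)}
2. free(f,c)  →  {at(d,c), at(f,f), clear(b), clear(c), clear(d), clear(f), inpos(b), inpos(c), inpos(d), inpos(f), on(c), ready(c), ready(f)}
3. step(c,b)  →  {at(c,b), at(d,c), at(f,f), clear(b), clear(c), clear(d), clear(f), inpos(b), inpos(c), inpos(d), inpos(f), on(c), ready(b), ready(f)}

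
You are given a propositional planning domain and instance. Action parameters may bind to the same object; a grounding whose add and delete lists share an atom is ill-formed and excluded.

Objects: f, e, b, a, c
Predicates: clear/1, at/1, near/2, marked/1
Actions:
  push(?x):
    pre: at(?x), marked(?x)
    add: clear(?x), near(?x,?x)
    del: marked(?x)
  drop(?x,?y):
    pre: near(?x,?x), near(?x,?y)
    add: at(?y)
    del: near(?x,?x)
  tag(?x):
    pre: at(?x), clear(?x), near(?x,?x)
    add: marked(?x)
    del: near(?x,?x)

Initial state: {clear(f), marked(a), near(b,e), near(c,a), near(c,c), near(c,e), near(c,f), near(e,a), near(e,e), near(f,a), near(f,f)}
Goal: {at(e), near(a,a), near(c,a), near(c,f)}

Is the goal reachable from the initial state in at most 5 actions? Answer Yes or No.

Yes

1. drop(f,a)  →  {at(a), clear(f), marked(a), near(b,e), near(c,a), near(c,c), near(c,e), near(c,f), near(e,a), near(e,e), near(f,a)}
2. push(a)  →  {at(a), clear(a), clear(f), near(a,a), near(b,e), near(c,a), near(c,c), near(c,e), near(c,f), near(e,a), near(e,e), near(f,a)}
3. drop(e,e)  →  {at(a), at(e), clear(a), clear(f), near(a,a), near(b,e), near(c,a), near(c,c), near(c,e), near(c,f), near(e,a), near(f,a)}
optimal plan length = 3; 3 ≤ 5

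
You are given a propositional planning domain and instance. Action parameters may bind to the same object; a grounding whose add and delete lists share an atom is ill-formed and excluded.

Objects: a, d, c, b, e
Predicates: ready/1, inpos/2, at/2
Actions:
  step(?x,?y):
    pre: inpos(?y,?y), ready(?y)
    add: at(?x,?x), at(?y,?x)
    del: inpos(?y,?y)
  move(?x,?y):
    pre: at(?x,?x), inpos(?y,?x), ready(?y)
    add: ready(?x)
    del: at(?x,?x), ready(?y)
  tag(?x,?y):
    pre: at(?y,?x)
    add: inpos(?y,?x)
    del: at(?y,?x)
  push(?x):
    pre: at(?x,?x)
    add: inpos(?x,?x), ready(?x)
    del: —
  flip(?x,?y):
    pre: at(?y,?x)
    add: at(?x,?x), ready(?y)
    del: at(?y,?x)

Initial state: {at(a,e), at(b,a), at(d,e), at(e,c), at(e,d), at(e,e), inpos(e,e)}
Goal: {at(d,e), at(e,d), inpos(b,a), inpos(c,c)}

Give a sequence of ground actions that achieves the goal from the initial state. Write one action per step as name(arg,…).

1. tag(a,b)  →  {at(a,e), at(d,e), at(e,c), at(e,d), at(e,e), inpos(b,a), inpos(e,e)}
2. flip(c,e)  →  {at(a,e), at(c,c), at(d,e), at(e,d), at(e,e), inpos(b,a), inpos(e,e), ready(e)}
3. tag(c,c)  →  {at(a,e), at(d,e), at(e,d), at(e,e), inpos(b,a), inpos(c,c), inpos(e,e), ready(e)}

tag(a,b); flip(c,e); tag(c,c)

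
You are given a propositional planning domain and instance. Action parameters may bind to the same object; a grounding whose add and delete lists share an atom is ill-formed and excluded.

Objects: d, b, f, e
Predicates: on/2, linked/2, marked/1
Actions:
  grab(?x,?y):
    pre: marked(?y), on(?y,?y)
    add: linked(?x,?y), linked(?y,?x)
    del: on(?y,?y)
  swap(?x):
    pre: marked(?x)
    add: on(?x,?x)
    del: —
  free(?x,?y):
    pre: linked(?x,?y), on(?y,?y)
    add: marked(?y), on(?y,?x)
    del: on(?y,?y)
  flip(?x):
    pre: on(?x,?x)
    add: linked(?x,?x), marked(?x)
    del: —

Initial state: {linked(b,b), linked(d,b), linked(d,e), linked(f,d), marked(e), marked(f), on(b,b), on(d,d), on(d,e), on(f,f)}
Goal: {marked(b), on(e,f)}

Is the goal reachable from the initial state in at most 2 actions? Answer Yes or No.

1. grab(e,f)  →  {linked(b,b), linked(d,b), linked(d,e), linked(e,f), linked(f,d), linked(f,e), marked(e), marked(f), on(b,b), on(d,d), on(d,e)}
2. swap(e)  →  {linked(b,b), linked(d,b), linked(d,e), linked(e,f), linked(f,d), linked(f,e), marked(e), marked(f), on(b,b), on(d,d), on(d,e), on(e,e)}
3. free(d,b)  →  {linked(b,b), linked(d,b), linked(d,e), linked(e,f), linked(f,d), linked(f,e), marked(b), marked(e), marked(f), on(b,d), on(d,d), on(d,e), on(e,e)}
4. free(f,e)  →  {linked(b,b), linked(d,b), linked(d,e), linked(e,f), linked(f,d), linked(f,e), marked(b), marked(e), marked(f), on(b,d), on(d,d), on(d,e), on(e,f)}
optimal plan length = 4; 4 > 2

No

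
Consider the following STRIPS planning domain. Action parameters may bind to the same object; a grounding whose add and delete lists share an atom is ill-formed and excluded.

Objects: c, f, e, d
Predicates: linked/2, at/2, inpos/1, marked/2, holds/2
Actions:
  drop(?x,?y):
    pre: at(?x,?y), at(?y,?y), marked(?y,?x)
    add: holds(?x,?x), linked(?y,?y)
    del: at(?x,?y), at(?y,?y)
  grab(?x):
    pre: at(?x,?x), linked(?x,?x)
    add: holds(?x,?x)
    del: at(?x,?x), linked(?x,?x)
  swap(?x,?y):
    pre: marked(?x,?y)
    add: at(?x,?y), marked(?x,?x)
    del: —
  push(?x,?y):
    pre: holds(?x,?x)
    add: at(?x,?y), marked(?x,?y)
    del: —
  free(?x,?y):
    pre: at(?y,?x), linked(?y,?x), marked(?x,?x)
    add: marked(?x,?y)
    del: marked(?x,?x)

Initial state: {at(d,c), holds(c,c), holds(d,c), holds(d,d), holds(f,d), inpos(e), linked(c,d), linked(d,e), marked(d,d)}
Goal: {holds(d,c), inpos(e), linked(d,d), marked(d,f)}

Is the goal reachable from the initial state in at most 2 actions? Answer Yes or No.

1. swap(d,d)  →  {at(d,c), at(d,d), holds(c,c), holds(d,c), holds(d,d), holds(f,d), inpos(e), linked(c,d), linked(d,e), marked(d,d)}
2. drop(d,d)  →  {at(d,c), holds(c,c), holds(d,c), holds(d,d), holds(f,d), inpos(e), linked(c,d), linked(d,d), linked(d,e), marked(d,d)}
3. push(d,f)  →  {at(d,c), at(d,f), holds(c,c), holds(d,c), holds(d,d), holds(f,d), inpos(e), linked(c,d), linked(d,d), linked(d,e), marked(d,d), marked(d,f)}
optimal plan length = 3; 3 > 2

No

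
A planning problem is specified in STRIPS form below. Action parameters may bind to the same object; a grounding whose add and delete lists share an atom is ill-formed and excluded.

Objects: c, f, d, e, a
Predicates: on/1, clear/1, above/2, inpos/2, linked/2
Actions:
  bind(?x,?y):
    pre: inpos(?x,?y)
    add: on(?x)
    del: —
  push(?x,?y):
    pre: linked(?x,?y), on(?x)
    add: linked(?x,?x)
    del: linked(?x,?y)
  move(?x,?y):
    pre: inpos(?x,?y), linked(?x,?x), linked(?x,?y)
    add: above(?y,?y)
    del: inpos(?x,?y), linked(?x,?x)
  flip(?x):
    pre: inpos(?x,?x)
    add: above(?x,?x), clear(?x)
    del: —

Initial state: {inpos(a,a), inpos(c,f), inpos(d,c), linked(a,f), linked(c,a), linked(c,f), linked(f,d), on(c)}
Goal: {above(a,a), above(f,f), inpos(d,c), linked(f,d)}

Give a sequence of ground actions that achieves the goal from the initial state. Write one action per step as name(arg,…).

1. push(c,a)  →  {inpos(a,a), inpos(c,f), inpos(d,c), linked(a,f), linked(c,c), linked(c,f), linked(f,d), on(c)}
2. move(c,f)  →  {above(f,f), inpos(a,a), inpos(d,c), linked(a,f), linked(c,f), linked(f,d), on(c)}
3. flip(a)  →  {above(a,a), above(f,f), clear(a), inpos(a,a), inpos(d,c), linked(a,f), linked(c,f), linked(f,d), on(c)}

push(c,a); move(c,f); flip(a)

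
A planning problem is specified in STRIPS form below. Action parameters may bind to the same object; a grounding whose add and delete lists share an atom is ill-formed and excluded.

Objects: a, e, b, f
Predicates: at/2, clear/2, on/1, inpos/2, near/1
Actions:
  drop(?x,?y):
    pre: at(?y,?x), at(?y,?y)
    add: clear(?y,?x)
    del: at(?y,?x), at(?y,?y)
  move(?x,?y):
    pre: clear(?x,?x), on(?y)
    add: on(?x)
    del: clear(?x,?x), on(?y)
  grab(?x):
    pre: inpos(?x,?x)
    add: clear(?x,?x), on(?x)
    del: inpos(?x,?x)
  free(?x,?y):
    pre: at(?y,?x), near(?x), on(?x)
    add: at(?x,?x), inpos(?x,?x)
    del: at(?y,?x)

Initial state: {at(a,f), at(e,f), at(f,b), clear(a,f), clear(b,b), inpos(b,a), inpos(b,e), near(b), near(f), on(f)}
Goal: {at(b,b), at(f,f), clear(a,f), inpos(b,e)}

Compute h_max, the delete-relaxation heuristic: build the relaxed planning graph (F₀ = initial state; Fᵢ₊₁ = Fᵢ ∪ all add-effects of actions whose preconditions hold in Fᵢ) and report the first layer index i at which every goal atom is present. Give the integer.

F0 = init (10 atoms)
F1 = F0 ∪ {at(f,f), inpos(f,f), on(b)}  (13 atoms)
F2 = F1 ∪ {at(b,b), clear(f,b), clear(f,f), inpos(b,b)}  (17 atoms)
goal ⊆ F2  ⇒  h_max = 2

2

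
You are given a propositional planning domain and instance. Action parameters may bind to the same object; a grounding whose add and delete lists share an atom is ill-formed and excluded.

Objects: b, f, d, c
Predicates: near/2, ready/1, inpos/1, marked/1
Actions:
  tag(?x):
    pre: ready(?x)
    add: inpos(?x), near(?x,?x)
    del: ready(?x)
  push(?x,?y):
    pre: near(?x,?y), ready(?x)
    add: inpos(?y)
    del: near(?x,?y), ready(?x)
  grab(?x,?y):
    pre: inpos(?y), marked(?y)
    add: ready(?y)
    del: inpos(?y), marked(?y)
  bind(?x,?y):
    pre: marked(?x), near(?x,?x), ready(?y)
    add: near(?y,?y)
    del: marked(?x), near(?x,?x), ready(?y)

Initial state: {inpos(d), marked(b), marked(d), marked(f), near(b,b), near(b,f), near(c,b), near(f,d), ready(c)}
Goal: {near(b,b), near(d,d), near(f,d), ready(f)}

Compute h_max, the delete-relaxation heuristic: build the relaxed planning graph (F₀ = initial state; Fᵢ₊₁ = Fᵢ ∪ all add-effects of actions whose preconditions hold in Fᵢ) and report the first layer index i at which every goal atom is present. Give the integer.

F0 = init (9 atoms)
F1 = F0 ∪ {inpos(b), inpos(c), near(c,c), ready(d)}  (13 atoms)
F2 = F1 ∪ {near(d,d), ready(b)}  (15 atoms)
F3 = F2 ∪ {inpos(f)}  (16 atoms)
F4 = F3 ∪ {ready(f)}  (17 atoms)
goal ⊆ F4  ⇒  h_max = 4

4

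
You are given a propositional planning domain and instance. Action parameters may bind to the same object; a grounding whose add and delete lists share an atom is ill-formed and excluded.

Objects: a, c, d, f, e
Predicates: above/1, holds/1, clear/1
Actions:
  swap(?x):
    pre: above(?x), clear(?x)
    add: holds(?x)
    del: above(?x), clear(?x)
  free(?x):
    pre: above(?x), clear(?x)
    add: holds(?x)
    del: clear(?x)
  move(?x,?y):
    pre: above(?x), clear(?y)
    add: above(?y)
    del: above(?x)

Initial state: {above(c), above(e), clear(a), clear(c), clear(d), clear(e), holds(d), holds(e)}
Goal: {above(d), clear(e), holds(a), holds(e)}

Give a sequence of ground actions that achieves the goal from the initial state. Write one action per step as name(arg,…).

1. move(c,a)  →  {above(a), above(e), clear(a), clear(c), clear(d), clear(e), holds(d), holds(e)}
2. swap(a)  →  {above(e), clear(c), clear(d), clear(e), holds(a), holds(d), holds(e)}
3. move(e,d)  →  {above(d), clear(c), clear(d), clear(e), holds(a), holds(d), holds(e)}

move(c,a); swap(a); move(e,d)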